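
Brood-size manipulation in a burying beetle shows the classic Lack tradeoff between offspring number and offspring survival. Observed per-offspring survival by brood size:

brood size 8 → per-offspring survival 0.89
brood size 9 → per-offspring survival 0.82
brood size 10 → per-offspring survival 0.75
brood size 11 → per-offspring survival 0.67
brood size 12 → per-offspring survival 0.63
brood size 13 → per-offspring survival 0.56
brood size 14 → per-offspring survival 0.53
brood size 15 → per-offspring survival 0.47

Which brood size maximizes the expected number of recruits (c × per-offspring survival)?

12

Expected recruits = c × s(c):
  c=8: 8 × 0.89 = 7.120
  c=9: 9 × 0.82 = 7.380
  c=10: 10 × 0.75 = 7.500
  c=11: 11 × 0.67 = 7.370
  c=12: 12 × 0.63 = 7.560
  c=13: 13 × 0.56 = 7.280
  c=14: 14 × 0.53 = 7.420
  c=15: 15 × 0.47 = 7.050
Maximum at c = 12 (7.560 recruits).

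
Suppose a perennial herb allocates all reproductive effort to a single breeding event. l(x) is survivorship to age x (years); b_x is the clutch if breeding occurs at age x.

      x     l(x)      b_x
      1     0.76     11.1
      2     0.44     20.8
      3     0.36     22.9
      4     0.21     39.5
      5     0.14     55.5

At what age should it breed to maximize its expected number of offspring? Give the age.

Expected offspring if breeding at age x = l(x) × b_x:
  age 1: 0.76 × 11.1 = 8.436
  age 2: 0.44 × 20.8 = 9.152
  age 3: 0.36 × 22.9 = 8.244
  age 4: 0.21 × 39.5 = 8.295
  age 5: 0.14 × 55.5 = 7.770
Maximum at age 2 (9.152).

2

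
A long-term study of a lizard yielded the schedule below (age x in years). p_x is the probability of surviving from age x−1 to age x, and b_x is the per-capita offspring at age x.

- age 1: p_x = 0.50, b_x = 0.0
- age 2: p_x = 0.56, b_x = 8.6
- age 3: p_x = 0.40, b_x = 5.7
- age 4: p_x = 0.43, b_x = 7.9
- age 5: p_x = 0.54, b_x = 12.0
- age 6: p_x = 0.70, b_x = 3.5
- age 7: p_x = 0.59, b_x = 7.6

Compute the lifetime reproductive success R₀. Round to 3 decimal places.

Survivorship from birth: l_x = p_1·p_2·…·p_x.
  l_1 = 0.50000
  l_2 = 0.28000
  l_3 = 0.11200
  l_4 = 0.04816
  l_5 = 0.02601
  l_6 = 0.01820
  l_7 = 0.01074
R₀ = Σ l_x b_x:
  age 1: 0.50000 × 0.0 = 0.0000
  age 2: 0.28000 × 8.6 = 2.4080
  age 3: 0.11200 × 5.7 = 0.6384
  age 4: 0.04816 × 7.9 = 0.3805
  age 5: 0.02601 × 12.0 = 0.3121
  age 6: 0.01820 × 3.5 = 0.0637
  age 7: 0.01074 × 7.6 = 0.0816
R₀ = 0.0000 + 2.4080 + 0.6384 + 0.3805 + 0.3121 + 0.0637 + 0.0816 = 3.8843

3.884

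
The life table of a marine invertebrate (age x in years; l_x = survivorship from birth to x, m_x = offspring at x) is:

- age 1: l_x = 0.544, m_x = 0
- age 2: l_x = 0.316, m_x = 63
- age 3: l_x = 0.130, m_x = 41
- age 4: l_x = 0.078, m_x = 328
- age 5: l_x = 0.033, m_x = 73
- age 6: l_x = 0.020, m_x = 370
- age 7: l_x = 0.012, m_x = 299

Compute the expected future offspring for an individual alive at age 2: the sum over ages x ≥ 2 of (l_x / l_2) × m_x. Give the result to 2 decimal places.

l_2 = 0.316. Conditional survival from age 2 to x is l_x / l_2.
  x=2: (0.316/0.316) × 63 = 63.0000
  x=3: (0.130/0.316) × 41 = 16.8671
  x=4: (0.078/0.316) × 328 = 80.9620
  x=5: (0.033/0.316) × 73 = 7.6234
  x=6: (0.020/0.316) × 370 = 23.4177
  x=7: (0.012/0.316) × 299 = 11.3544
Sum = 63.0000 + 16.8671 + 80.9620 + 7.6234 + 23.4177 + 11.3544 = 203.2247

203.22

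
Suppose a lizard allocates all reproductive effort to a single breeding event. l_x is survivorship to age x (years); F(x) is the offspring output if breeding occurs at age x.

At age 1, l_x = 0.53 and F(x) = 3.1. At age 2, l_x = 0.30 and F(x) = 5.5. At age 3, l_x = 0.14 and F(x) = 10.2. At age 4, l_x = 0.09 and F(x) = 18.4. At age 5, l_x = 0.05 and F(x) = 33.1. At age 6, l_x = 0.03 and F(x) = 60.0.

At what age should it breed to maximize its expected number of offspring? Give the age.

Expected offspring if breeding at age x = l_x × F(x):
  age 1: 0.53 × 3.1 = 1.643
  age 2: 0.30 × 5.5 = 1.650
  age 3: 0.14 × 10.2 = 1.428
  age 4: 0.09 × 18.4 = 1.656
  age 5: 0.05 × 33.1 = 1.655
  age 6: 0.03 × 60.0 = 1.800
Maximum at age 6 (1.800).

6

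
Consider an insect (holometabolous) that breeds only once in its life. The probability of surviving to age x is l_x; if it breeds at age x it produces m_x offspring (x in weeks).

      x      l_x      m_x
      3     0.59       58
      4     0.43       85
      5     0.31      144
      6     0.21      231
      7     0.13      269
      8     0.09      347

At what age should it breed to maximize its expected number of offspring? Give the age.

6

Expected offspring if breeding at age x = l_x × m_x:
  age 3: 0.59 × 58 = 34.220
  age 4: 0.43 × 85 = 36.550
  age 5: 0.31 × 144 = 44.640
  age 6: 0.21 × 231 = 48.510
  age 7: 0.13 × 269 = 34.970
  age 8: 0.09 × 347 = 31.230
Maximum at age 6 (48.510).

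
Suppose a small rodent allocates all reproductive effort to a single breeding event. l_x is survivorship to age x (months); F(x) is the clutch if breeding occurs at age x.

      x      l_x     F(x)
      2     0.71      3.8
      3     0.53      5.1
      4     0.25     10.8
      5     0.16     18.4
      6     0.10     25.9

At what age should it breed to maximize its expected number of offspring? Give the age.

5

Expected offspring if breeding at age x = l_x × F(x):
  age 2: 0.71 × 3.8 = 2.698
  age 3: 0.53 × 5.1 = 2.703
  age 4: 0.25 × 10.8 = 2.700
  age 5: 0.16 × 18.4 = 2.944
  age 6: 0.10 × 25.9 = 2.590
Maximum at age 5 (2.944).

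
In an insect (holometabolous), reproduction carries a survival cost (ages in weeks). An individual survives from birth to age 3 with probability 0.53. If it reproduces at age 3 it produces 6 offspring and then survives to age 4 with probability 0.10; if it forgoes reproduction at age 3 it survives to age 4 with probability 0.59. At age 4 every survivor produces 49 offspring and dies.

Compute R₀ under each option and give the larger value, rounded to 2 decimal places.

breed at age 3: R₀ = 0.53 × (6 + 0.10 × 49) = 0.53 × 10.9000 = 5.7770
delay to age 4: R₀ = 0.53 × (0.59 × 49) = 0.53 × 28.9100 = 15.3223
Higher: delay to age 4 (15.3223).

15.32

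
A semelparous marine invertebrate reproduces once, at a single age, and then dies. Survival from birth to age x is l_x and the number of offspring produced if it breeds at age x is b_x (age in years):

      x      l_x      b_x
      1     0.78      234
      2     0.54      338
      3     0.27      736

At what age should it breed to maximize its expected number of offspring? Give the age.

3

Expected offspring if breeding at age x = l_x × b_x:
  age 1: 0.78 × 234 = 182.520
  age 2: 0.54 × 338 = 182.520
  age 3: 0.27 × 736 = 198.720
Maximum at age 3 (198.720).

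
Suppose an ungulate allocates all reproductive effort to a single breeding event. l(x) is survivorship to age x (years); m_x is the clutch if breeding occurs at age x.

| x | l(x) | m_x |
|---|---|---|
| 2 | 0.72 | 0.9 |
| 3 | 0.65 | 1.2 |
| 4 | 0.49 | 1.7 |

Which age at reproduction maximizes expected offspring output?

Expected offspring if breeding at age x = l(x) × m_x:
  age 2: 0.72 × 0.9 = 0.648
  age 3: 0.65 × 1.2 = 0.780
  age 4: 0.49 × 1.7 = 0.833
Maximum at age 4 (0.833).

4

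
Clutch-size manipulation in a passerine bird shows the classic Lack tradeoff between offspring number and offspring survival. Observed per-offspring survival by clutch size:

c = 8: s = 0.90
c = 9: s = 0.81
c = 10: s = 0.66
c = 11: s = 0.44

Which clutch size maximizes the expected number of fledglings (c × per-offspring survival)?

9

Expected fledglings = c × s(c):
  c=8: 8 × 0.90 = 7.200
  c=9: 9 × 0.81 = 7.290
  c=10: 10 × 0.66 = 6.600
  c=11: 11 × 0.44 = 4.840
Maximum at c = 9 (7.290 fledglings).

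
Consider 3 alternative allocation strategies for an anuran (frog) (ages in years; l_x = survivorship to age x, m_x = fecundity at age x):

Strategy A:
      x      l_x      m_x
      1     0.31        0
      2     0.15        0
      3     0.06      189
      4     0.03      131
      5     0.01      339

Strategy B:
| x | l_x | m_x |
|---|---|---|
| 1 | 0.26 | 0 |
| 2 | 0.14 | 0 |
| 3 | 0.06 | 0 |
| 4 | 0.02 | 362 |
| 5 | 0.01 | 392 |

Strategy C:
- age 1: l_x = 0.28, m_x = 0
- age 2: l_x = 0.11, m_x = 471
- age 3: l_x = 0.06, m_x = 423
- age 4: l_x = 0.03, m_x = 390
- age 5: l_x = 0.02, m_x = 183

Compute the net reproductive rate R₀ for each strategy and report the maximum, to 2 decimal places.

Strategy A: R₀ = 0.31×0 + 0.15×0 + 0.06×189 + 0.03×131 + 0.01×339 = 18.6600
Strategy B: R₀ = 0.26×0 + 0.14×0 + 0.06×0 + 0.02×362 + 0.01×392 = 11.1600
Strategy C: R₀ = 0.28×0 + 0.11×471 + 0.06×423 + 0.03×390 + 0.02×183 = 92.5500
Highest R₀: strategy C with 92.5500.

92.55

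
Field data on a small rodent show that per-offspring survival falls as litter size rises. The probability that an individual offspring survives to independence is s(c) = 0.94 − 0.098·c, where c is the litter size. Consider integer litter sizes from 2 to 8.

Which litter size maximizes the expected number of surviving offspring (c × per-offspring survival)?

5

Expected surviving offspring = c × s(c):
  c=2: 2 × 0.744 = 1.488
  c=3: 3 × 0.646 = 1.938
  c=4: 4 × 0.548 = 2.192
  c=5: 5 × 0.450 = 2.250
  c=6: 6 × 0.352 = 2.112
  c=7: 7 × 0.254 = 1.778
  c=8: 8 × 0.156 = 1.248
Maximum at c = 5 (2.250 surviving offspring).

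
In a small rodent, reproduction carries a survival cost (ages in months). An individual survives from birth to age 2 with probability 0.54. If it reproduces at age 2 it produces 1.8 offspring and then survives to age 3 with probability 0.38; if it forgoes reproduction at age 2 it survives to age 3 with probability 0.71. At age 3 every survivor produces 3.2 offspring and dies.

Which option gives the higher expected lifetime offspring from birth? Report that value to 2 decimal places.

breed at age 2: R₀ = 0.54 × (1.8 + 0.38 × 3.2) = 0.54 × 3.0160 = 1.6286
delay to age 3: R₀ = 0.54 × (0.71 × 3.2) = 0.54 × 2.2720 = 1.2269
Higher: breed at age 2 (1.6286).

1.63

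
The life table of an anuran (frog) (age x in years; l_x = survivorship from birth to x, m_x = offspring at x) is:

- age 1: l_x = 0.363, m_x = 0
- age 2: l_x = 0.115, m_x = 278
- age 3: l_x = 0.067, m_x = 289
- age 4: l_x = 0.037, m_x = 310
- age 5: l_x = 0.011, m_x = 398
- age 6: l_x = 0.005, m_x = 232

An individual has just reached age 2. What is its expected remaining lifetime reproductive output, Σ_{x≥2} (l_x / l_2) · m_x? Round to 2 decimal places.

l_2 = 0.115. Conditional survival from age 2 to x is l_x / l_2.
  x=2: (0.115/0.115) × 278 = 278.0000
  x=3: (0.067/0.115) × 289 = 168.3739
  x=4: (0.037/0.115) × 310 = 99.7391
  x=5: (0.011/0.115) × 398 = 38.0696
  x=6: (0.005/0.115) × 232 = 10.0870
Sum = 278.0000 + 168.3739 + 99.7391 + 38.0696 + 10.0870 = 594.2696

594.27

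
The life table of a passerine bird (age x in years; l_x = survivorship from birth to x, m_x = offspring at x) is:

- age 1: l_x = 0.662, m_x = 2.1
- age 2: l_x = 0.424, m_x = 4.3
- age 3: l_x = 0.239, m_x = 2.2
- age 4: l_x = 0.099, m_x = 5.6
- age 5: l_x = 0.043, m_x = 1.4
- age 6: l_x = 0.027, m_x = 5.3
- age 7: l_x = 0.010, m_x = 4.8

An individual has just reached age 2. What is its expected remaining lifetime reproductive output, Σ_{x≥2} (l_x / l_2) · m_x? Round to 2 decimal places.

l_2 = 0.424. Conditional survival from age 2 to x is l_x / l_2.
  x=2: (0.424/0.424) × 4.3 = 4.3000
  x=3: (0.239/0.424) × 2.2 = 1.2401
  x=4: (0.099/0.424) × 5.6 = 1.3075
  x=5: (0.043/0.424) × 1.4 = 0.1420
  x=6: (0.027/0.424) × 5.3 = 0.3375
  x=7: (0.010/0.424) × 4.8 = 0.1132
Sum = 4.3000 + 1.2401 + 1.3075 + 0.1420 + 0.3375 + 0.1132 = 7.4403

7.44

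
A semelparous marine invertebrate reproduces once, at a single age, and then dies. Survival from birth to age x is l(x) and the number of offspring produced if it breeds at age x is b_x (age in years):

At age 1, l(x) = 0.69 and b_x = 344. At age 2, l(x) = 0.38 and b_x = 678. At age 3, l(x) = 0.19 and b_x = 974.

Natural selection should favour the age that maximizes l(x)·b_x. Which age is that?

2

Expected offspring if breeding at age x = l(x) × b_x:
  age 1: 0.69 × 344 = 237.360
  age 2: 0.38 × 678 = 257.640
  age 3: 0.19 × 974 = 185.060
Maximum at age 2 (257.640).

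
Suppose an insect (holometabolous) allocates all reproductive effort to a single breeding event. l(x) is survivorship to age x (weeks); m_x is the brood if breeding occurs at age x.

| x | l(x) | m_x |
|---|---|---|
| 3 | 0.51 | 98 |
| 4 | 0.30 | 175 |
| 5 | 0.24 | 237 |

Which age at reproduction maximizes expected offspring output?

Expected offspring if breeding at age x = l(x) × m_x:
  age 3: 0.51 × 98 = 49.980
  age 4: 0.30 × 175 = 52.500
  age 5: 0.24 × 237 = 56.880
Maximum at age 5 (56.880).

5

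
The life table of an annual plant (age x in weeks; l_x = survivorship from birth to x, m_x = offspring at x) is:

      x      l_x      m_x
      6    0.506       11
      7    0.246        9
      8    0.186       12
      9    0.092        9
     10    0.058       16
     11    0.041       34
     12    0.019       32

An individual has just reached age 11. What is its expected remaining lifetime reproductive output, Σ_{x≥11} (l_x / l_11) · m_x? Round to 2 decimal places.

48.83

l_11 = 0.041. Conditional survival from age 11 to x is l_x / l_11.
  x=11: (0.041/0.041) × 34 = 34.0000
  x=12: (0.019/0.041) × 32 = 14.8293
Sum = 34.0000 + 14.8293 = 48.8293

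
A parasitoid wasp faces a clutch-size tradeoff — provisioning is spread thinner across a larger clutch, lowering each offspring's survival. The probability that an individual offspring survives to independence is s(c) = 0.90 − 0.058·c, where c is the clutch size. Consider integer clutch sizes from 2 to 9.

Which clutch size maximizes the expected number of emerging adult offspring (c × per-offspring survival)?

8

Expected emerging adult offspring = c × s(c):
  c=2: 2 × 0.784 = 1.568
  c=3: 3 × 0.726 = 2.178
  c=4: 4 × 0.668 = 2.672
  c=5: 5 × 0.610 = 3.050
  c=6: 6 × 0.552 = 3.312
  c=7: 7 × 0.494 = 3.458
  c=8: 8 × 0.436 = 3.488
  c=9: 9 × 0.378 = 3.402
Maximum at c = 8 (3.488 emerging adult offspring).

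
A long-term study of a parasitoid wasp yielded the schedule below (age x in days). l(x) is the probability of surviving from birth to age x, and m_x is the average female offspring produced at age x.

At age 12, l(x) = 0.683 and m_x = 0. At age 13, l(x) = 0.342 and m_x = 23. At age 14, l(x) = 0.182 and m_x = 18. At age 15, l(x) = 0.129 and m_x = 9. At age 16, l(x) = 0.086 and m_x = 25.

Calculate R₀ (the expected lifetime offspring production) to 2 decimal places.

14.45

R₀ = Σ l(x) m_x:
  age 12: 0.683 × 0 = 0.0000
  age 13: 0.342 × 23 = 7.8660
  age 14: 0.182 × 18 = 3.2760
  age 15: 0.129 × 9 = 1.1610
  age 16: 0.086 × 25 = 2.1500
R₀ = 0.0000 + 7.8660 + 3.2760 + 1.1610 + 2.1500 = 14.4530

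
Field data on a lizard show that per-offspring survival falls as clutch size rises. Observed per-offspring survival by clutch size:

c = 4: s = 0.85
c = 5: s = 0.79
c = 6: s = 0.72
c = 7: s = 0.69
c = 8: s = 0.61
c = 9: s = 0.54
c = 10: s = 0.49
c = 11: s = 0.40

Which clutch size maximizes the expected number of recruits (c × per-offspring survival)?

Expected recruits = c × s(c):
  c=4: 4 × 0.85 = 3.400
  c=5: 5 × 0.79 = 3.950
  c=6: 6 × 0.72 = 4.320
  c=7: 7 × 0.69 = 4.830
  c=8: 8 × 0.61 = 4.880
  c=9: 9 × 0.54 = 4.860
  c=10: 10 × 0.49 = 4.900
  c=11: 11 × 0.40 = 4.400
Maximum at c = 10 (4.900 recruits).

10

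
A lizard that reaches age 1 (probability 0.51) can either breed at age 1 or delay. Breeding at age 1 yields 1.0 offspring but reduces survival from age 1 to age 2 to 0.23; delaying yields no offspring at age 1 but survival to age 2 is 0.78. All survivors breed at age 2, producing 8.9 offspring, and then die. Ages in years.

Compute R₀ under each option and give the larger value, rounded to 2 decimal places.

3.54

breed at age 1: R₀ = 0.51 × (1.0 + 0.23 × 8.9) = 0.51 × 3.0470 = 1.5540
delay to age 2: R₀ = 0.51 × (0.78 × 8.9) = 0.51 × 6.9420 = 3.5404
Higher: delay to age 2 (3.5404).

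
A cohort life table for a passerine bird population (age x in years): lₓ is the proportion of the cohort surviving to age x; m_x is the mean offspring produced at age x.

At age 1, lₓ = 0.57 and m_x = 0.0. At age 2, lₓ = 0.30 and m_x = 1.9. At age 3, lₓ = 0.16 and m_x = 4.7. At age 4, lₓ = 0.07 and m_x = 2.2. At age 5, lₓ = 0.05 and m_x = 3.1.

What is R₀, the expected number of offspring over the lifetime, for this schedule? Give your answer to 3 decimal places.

R₀ = Σ lₓ m_x:
  age 1: 0.57 × 0.0 = 0.0000
  age 2: 0.30 × 1.9 = 0.5700
  age 3: 0.16 × 4.7 = 0.7520
  age 4: 0.07 × 2.2 = 0.1540
  age 5: 0.05 × 3.1 = 0.1550
R₀ = 0.0000 + 0.5700 + 0.7520 + 0.1540 + 0.1550 = 1.6310

1.631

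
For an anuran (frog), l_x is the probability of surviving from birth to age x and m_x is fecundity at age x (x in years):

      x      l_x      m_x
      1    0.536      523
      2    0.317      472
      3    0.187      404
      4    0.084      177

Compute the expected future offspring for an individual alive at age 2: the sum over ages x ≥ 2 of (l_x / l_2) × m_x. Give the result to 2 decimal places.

757.22

l_2 = 0.317. Conditional survival from age 2 to x is l_x / l_2.
  x=2: (0.317/0.317) × 472 = 472.0000
  x=3: (0.187/0.317) × 404 = 238.3218
  x=4: (0.084/0.317) × 177 = 46.9022
Sum = 472.0000 + 238.3218 + 46.9022 = 757.2240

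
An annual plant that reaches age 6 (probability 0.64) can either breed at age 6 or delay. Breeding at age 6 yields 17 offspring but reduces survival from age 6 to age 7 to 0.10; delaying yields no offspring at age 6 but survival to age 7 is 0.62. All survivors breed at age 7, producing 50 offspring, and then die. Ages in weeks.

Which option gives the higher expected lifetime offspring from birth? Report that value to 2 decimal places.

19.84

breed at age 6: R₀ = 0.64 × (17 + 0.10 × 50) = 0.64 × 22.0000 = 14.0800
delay to age 7: R₀ = 0.64 × (0.62 × 50) = 0.64 × 31.0000 = 19.8400
Higher: delay to age 7 (19.8400).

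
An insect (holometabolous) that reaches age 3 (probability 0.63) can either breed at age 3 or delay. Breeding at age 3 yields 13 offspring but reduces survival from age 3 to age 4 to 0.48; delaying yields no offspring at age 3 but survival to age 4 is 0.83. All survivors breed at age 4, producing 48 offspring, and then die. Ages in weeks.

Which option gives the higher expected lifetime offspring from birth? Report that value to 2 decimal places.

25.10

breed at age 3: R₀ = 0.63 × (13 + 0.48 × 48) = 0.63 × 36.0400 = 22.7052
delay to age 4: R₀ = 0.63 × (0.83 × 48) = 0.63 × 39.8400 = 25.0992
Higher: delay to age 4 (25.0992).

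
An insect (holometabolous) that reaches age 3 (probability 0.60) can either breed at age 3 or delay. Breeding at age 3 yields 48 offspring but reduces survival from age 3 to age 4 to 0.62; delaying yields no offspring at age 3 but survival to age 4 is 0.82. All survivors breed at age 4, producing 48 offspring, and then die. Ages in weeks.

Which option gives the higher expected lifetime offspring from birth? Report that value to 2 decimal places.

breed at age 3: R₀ = 0.60 × (48 + 0.62 × 48) = 0.60 × 77.7600 = 46.6560
delay to age 4: R₀ = 0.60 × (0.82 × 48) = 0.60 × 39.3600 = 23.6160
Higher: breed at age 3 (46.6560).

46.66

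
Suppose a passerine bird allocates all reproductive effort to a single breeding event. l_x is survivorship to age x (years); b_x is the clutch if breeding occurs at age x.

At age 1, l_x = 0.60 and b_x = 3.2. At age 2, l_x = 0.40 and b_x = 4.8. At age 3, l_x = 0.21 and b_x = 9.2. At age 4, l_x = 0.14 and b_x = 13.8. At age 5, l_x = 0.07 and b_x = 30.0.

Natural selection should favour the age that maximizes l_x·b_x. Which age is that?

Expected offspring if breeding at age x = l_x × b_x:
  age 1: 0.60 × 3.2 = 1.920
  age 2: 0.40 × 4.8 = 1.920
  age 3: 0.21 × 9.2 = 1.932
  age 4: 0.14 × 13.8 = 1.932
  age 5: 0.07 × 30.0 = 2.100
Maximum at age 5 (2.100).

5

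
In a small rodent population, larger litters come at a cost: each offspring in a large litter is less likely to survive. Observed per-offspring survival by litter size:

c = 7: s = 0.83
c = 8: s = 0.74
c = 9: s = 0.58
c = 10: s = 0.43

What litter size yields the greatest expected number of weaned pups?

Expected weaned pups = c × s(c):
  c=7: 7 × 0.83 = 5.810
  c=8: 8 × 0.74 = 5.920
  c=9: 9 × 0.58 = 5.220
  c=10: 10 × 0.43 = 4.300
Maximum at c = 8 (5.920 weaned pups).

8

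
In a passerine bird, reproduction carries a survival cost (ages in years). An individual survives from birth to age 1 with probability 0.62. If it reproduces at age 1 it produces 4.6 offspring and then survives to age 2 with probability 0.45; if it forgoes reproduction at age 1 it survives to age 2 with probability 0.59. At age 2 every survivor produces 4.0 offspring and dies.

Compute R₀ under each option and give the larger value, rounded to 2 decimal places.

breed at age 1: R₀ = 0.62 × (4.6 + 0.45 × 4.0) = 0.62 × 6.4000 = 3.9680
delay to age 2: R₀ = 0.62 × (0.59 × 4.0) = 0.62 × 2.3600 = 1.4632
Higher: breed at age 1 (3.9680).

3.97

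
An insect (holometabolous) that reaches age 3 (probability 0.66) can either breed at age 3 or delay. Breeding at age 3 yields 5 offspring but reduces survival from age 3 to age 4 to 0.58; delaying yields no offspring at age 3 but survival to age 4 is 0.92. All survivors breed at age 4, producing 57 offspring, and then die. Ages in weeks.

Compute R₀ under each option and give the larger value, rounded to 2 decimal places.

breed at age 3: R₀ = 0.66 × (5 + 0.58 × 57) = 0.66 × 38.0600 = 25.1196
delay to age 4: R₀ = 0.66 × (0.92 × 57) = 0.66 × 52.4400 = 34.6104
Higher: delay to age 4 (34.6104).

34.61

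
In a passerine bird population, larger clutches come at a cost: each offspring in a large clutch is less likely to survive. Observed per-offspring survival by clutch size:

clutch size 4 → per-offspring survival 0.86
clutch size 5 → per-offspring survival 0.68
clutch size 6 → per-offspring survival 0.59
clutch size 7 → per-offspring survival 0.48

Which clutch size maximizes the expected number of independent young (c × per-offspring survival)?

Expected independent young = c × s(c):
  c=4: 4 × 0.86 = 3.440
  c=5: 5 × 0.68 = 3.400
  c=6: 6 × 0.59 = 3.540
  c=7: 7 × 0.48 = 3.360
Maximum at c = 6 (3.540 independent young).

6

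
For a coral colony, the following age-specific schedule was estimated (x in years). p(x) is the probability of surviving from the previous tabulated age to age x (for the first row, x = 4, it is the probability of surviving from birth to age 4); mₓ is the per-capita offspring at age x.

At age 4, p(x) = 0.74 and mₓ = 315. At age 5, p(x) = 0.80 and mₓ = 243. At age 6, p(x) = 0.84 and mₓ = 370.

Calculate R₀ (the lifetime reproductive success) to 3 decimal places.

560.950

Survivorship from birth: l_x = p_4·p_5·…·p_x.
  l_4 = 0.74000
  l_5 = 0.59200
  l_6 = 0.49728
R₀ = Σ l_x mₓ:
  age 4: 0.74000 × 315 = 233.1000
  age 5: 0.59200 × 243 = 143.8560
  age 6: 0.49728 × 370 = 183.9936
R₀ = 233.1000 + 143.8560 + 183.9936 = 560.9496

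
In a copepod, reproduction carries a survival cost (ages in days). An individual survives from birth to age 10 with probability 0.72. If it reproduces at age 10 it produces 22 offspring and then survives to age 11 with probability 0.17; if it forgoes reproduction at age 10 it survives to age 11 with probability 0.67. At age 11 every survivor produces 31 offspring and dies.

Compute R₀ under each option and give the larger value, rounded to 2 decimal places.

19.63

breed at age 10: R₀ = 0.72 × (22 + 0.17 × 31) = 0.72 × 27.2700 = 19.6344
delay to age 11: R₀ = 0.72 × (0.67 × 31) = 0.72 × 20.7700 = 14.9544
Higher: breed at age 10 (19.6344).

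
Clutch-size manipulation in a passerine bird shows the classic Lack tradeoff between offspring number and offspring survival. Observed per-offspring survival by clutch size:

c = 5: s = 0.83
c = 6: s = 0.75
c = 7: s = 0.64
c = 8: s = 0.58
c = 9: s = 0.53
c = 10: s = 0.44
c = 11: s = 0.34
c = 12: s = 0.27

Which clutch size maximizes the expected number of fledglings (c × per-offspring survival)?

9

Expected fledglings = c × s(c):
  c=5: 5 × 0.83 = 4.150
  c=6: 6 × 0.75 = 4.500
  c=7: 7 × 0.64 = 4.480
  c=8: 8 × 0.58 = 4.640
  c=9: 9 × 0.53 = 4.770
  c=10: 10 × 0.44 = 4.400
  c=11: 11 × 0.34 = 3.740
  c=12: 12 × 0.27 = 3.240
Maximum at c = 9 (4.770 fledglings).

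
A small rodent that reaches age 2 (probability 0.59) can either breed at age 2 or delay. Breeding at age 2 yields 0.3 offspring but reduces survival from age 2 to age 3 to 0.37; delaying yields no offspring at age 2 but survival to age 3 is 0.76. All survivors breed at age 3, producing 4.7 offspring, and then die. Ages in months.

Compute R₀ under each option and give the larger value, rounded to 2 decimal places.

breed at age 2: R₀ = 0.59 × (0.3 + 0.37 × 4.7) = 0.59 × 2.0390 = 1.2030
delay to age 3: R₀ = 0.59 × (0.76 × 4.7) = 0.59 × 3.5720 = 2.1075
Higher: delay to age 3 (2.1075).

2.11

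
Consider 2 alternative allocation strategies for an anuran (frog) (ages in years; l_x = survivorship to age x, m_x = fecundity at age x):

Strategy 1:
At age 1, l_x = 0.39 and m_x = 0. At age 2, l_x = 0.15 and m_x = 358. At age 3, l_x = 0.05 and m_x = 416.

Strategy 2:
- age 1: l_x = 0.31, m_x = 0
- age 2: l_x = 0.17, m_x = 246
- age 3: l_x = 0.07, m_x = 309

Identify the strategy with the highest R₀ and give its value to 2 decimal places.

Strategy 1: R₀ = 0.39×0 + 0.15×358 + 0.05×416 = 74.5000
Strategy 2: R₀ = 0.31×0 + 0.17×246 + 0.07×309 = 63.4500
Highest R₀: strategy 1 with 74.5000.

74.50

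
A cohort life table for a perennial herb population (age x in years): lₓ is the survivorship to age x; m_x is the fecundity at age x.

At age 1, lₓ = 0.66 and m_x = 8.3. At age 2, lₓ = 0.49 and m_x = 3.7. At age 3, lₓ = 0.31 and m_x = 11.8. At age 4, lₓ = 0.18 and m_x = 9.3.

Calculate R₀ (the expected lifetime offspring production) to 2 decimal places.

12.62

R₀ = Σ lₓ m_x:
  age 1: 0.66 × 8.3 = 5.4780
  age 2: 0.49 × 3.7 = 1.8130
  age 3: 0.31 × 11.8 = 3.6580
  age 4: 0.18 × 9.3 = 1.6740
R₀ = 5.4780 + 1.8130 + 3.6580 + 1.6740 = 12.6230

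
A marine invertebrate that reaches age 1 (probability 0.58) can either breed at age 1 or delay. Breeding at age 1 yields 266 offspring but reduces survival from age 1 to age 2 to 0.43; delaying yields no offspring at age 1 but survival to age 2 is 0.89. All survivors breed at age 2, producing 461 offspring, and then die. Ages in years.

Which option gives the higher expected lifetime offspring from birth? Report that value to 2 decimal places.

breed at age 1: R₀ = 0.58 × (266 + 0.43 × 461) = 0.58 × 464.2300 = 269.2534
delay to age 2: R₀ = 0.58 × (0.89 × 461) = 0.58 × 410.2900 = 237.9682
Higher: breed at age 1 (269.2534).

269.25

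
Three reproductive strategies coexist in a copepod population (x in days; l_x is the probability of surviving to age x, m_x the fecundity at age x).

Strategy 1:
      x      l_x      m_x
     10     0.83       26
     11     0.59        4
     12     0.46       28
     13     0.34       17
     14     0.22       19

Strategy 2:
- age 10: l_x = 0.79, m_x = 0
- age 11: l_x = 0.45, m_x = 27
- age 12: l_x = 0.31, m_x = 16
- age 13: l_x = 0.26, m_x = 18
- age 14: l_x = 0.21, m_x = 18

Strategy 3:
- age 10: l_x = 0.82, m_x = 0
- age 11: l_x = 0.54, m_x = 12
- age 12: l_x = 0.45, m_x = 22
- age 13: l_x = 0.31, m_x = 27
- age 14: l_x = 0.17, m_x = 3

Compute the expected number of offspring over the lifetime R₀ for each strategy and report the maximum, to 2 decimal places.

Strategy 1: R₀ = 0.83×26 + 0.59×4 + 0.46×28 + 0.34×17 + 0.22×19 = 46.7800
Strategy 2: R₀ = 0.79×0 + 0.45×27 + 0.31×16 + 0.26×18 + 0.21×18 = 25.5700
Strategy 3: R₀ = 0.82×0 + 0.54×12 + 0.45×22 + 0.31×27 + 0.17×3 = 25.2600
Highest R₀: strategy 1 with 46.7800.

46.78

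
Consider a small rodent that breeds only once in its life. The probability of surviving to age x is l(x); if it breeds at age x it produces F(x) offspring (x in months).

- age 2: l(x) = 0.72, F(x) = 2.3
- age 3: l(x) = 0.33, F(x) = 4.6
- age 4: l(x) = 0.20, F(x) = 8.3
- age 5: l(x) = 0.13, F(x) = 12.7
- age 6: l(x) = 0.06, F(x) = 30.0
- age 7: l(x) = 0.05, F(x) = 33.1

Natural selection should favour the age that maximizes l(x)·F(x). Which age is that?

Expected offspring if breeding at age x = l(x) × F(x):
  age 2: 0.72 × 2.3 = 1.656
  age 3: 0.33 × 4.6 = 1.518
  age 4: 0.20 × 8.3 = 1.660
  age 5: 0.13 × 12.7 = 1.651
  age 6: 0.06 × 30.0 = 1.800
  age 7: 0.05 × 33.1 = 1.655
Maximum at age 6 (1.800).

6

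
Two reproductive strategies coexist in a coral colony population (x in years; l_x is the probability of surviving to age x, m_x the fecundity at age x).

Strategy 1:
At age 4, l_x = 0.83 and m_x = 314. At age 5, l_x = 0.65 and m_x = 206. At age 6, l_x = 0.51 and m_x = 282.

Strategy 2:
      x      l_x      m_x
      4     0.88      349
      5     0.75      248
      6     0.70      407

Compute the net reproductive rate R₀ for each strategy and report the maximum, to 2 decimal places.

778.02

Strategy 1: R₀ = 0.83×314 + 0.65×206 + 0.51×282 = 538.3400
Strategy 2: R₀ = 0.88×349 + 0.75×248 + 0.70×407 = 778.0200
Highest R₀: strategy 2 with 778.0200.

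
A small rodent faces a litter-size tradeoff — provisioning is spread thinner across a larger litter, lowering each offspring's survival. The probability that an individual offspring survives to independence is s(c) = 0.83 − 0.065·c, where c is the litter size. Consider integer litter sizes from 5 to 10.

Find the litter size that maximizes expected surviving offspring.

Expected surviving offspring = c × s(c):
  c=5: 5 × 0.505 = 2.525
  c=6: 6 × 0.440 = 2.640
  c=7: 7 × 0.375 = 2.625
  c=8: 8 × 0.310 = 2.480
  c=9: 9 × 0.245 = 2.205
  c=10: 10 × 0.180 = 1.800
Maximum at c = 6 (2.640 surviving offspring).

6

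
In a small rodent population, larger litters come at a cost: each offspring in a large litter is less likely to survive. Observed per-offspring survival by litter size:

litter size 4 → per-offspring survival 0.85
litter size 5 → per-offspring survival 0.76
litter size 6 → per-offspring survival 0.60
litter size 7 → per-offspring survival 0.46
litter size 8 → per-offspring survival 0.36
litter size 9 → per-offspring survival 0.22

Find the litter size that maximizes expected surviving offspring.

Expected surviving offspring = c × s(c):
  c=4: 4 × 0.85 = 3.400
  c=5: 5 × 0.76 = 3.800
  c=6: 6 × 0.60 = 3.600
  c=7: 7 × 0.46 = 3.220
  c=8: 8 × 0.36 = 2.880
  c=9: 9 × 0.22 = 1.980
Maximum at c = 5 (3.800 surviving offspring).

5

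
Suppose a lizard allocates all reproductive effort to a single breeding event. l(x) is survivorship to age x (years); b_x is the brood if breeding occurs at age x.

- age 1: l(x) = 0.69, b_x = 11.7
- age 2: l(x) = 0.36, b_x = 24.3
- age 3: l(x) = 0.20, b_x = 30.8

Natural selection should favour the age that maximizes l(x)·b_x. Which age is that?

2

Expected offspring if breeding at age x = l(x) × b_x:
  age 1: 0.69 × 11.7 = 8.073
  age 2: 0.36 × 24.3 = 8.748
  age 3: 0.20 × 30.8 = 6.160
Maximum at age 2 (8.748).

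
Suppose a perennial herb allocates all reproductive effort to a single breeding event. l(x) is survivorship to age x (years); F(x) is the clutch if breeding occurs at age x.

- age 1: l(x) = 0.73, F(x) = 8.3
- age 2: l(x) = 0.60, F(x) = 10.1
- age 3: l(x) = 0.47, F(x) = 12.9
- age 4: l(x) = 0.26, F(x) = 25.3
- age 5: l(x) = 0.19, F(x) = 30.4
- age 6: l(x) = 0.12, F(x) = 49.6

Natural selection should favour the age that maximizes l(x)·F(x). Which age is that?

4

Expected offspring if breeding at age x = l(x) × F(x):
  age 1: 0.73 × 8.3 = 6.059
  age 2: 0.60 × 10.1 = 6.060
  age 3: 0.47 × 12.9 = 6.063
  age 4: 0.26 × 25.3 = 6.578
  age 5: 0.19 × 30.4 = 5.776
  age 6: 0.12 × 49.6 = 5.952
Maximum at age 4 (6.578).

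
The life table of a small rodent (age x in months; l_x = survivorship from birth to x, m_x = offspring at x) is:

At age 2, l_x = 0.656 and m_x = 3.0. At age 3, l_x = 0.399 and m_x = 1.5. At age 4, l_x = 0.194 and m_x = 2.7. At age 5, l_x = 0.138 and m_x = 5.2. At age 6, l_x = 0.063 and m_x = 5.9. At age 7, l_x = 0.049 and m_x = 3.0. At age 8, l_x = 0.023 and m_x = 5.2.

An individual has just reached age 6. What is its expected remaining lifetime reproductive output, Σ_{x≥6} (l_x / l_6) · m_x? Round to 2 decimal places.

10.13

l_6 = 0.063. Conditional survival from age 6 to x is l_x / l_6.
  x=6: (0.063/0.063) × 5.9 = 5.9000
  x=7: (0.049/0.063) × 3.0 = 2.3333
  x=8: (0.023/0.063) × 5.2 = 1.8984
Sum = 5.9000 + 2.3333 + 1.8984 = 10.1317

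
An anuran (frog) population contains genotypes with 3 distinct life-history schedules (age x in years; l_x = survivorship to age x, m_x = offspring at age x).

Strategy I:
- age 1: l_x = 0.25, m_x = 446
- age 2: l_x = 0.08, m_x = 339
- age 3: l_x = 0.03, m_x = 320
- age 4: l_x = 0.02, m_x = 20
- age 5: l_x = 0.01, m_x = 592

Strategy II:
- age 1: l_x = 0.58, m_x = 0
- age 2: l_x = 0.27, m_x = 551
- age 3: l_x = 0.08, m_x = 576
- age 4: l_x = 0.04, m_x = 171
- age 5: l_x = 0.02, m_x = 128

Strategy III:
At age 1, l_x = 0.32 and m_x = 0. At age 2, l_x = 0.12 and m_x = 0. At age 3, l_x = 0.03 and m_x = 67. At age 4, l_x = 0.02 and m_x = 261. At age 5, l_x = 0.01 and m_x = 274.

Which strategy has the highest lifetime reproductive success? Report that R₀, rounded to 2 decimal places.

204.25

Strategy I: R₀ = 0.25×446 + 0.08×339 + 0.03×320 + 0.02×20 + 0.01×592 = 154.5400
Strategy II: R₀ = 0.58×0 + 0.27×551 + 0.08×576 + 0.04×171 + 0.02×128 = 204.2500
Strategy III: R₀ = 0.32×0 + 0.12×0 + 0.03×67 + 0.02×261 + 0.01×274 = 9.9700
Highest R₀: strategy II with 204.2500.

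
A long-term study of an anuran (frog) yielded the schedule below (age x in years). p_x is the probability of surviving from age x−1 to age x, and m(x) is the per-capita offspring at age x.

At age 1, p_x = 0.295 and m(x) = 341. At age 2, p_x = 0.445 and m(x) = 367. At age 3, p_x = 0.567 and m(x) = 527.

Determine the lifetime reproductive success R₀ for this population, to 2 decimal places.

Survivorship from birth: l_x = p_1·p_2·…·p_x.
  l_1 = 0.29500
  l_2 = 0.13128
  l_3 = 0.07443
R₀ = Σ l_x m(x):
  age 1: 0.29500 × 341 = 100.5950
  age 2: 0.13128 × 367 = 48.1798
  age 3: 0.07443 × 527 = 39.2246
R₀ = 100.5950 + 48.1798 + 39.2246 = 187.9994

188.00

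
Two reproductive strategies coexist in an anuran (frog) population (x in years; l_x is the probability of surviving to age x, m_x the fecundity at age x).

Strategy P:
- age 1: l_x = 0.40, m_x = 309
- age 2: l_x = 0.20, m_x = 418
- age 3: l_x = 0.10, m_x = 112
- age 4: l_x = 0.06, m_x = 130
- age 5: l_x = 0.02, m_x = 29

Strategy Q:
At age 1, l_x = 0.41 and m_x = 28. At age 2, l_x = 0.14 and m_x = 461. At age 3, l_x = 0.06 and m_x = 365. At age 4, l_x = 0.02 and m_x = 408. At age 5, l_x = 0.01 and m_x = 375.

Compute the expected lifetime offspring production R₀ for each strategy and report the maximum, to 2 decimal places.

226.78

Strategy P: R₀ = 0.40×309 + 0.20×418 + 0.10×112 + 0.06×130 + 0.02×29 = 226.7800
Strategy Q: R₀ = 0.41×28 + 0.14×461 + 0.06×365 + 0.02×408 + 0.01×375 = 109.8300
Highest R₀: strategy P with 226.7800.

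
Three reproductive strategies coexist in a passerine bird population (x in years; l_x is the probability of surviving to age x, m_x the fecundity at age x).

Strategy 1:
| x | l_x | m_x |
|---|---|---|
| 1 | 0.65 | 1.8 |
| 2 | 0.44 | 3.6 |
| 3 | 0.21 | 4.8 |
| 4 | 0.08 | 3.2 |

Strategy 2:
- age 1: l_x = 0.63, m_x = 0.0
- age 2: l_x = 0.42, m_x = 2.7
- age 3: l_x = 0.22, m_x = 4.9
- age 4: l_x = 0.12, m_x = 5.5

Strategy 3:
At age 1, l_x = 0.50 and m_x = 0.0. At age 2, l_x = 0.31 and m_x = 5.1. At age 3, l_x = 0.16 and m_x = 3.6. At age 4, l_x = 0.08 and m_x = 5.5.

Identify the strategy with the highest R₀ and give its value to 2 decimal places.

Strategy 1: R₀ = 0.65×1.8 + 0.44×3.6 + 0.21×4.8 + 0.08×3.2 = 4.0180
Strategy 2: R₀ = 0.63×0.0 + 0.42×2.7 + 0.22×4.9 + 0.12×5.5 = 2.8720
Strategy 3: R₀ = 0.50×0.0 + 0.31×5.1 + 0.16×3.6 + 0.08×5.5 = 2.5970
Highest R₀: strategy 1 with 4.0180.

4.02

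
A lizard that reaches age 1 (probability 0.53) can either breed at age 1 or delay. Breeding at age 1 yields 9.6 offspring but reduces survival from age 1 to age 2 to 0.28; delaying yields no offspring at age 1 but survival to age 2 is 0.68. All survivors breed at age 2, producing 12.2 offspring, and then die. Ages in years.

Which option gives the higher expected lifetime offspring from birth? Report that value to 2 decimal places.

6.90

breed at age 1: R₀ = 0.53 × (9.6 + 0.28 × 12.2) = 0.53 × 13.0160 = 6.8985
delay to age 2: R₀ = 0.53 × (0.68 × 12.2) = 0.53 × 8.2960 = 4.3969
Higher: breed at age 1 (6.8985).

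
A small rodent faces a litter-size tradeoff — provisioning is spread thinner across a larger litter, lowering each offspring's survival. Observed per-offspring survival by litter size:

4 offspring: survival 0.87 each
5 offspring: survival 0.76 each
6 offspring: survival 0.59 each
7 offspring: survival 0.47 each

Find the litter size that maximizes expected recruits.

5

Expected recruits = c × s(c):
  c=4: 4 × 0.87 = 3.480
  c=5: 5 × 0.76 = 3.800
  c=6: 6 × 0.59 = 3.540
  c=7: 7 × 0.47 = 3.290
Maximum at c = 5 (3.800 recruits).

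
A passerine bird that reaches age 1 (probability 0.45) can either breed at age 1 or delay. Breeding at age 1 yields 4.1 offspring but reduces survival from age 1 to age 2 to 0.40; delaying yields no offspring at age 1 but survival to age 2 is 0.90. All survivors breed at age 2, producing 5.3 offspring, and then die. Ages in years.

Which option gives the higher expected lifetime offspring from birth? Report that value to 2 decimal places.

2.80

breed at age 1: R₀ = 0.45 × (4.1 + 0.40 × 5.3) = 0.45 × 6.2200 = 2.7990
delay to age 2: R₀ = 0.45 × (0.90 × 5.3) = 0.45 × 4.7700 = 2.1465
Higher: breed at age 1 (2.7990).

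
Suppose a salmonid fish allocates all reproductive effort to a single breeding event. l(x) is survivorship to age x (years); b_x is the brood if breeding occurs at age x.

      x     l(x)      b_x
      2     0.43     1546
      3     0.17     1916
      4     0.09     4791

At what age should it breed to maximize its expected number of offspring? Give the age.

Expected offspring if breeding at age x = l(x) × b_x:
  age 2: 0.43 × 1546 = 664.780
  age 3: 0.17 × 1916 = 325.720
  age 4: 0.09 × 4791 = 431.190
Maximum at age 2 (664.780).

2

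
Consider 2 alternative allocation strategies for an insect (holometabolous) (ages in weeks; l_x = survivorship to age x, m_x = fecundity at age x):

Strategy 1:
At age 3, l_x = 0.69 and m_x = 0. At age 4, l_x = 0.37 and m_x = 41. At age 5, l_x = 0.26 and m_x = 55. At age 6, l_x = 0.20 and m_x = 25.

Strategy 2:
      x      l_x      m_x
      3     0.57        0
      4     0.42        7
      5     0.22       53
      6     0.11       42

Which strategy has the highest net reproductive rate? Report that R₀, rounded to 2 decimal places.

Strategy 1: R₀ = 0.69×0 + 0.37×41 + 0.26×55 + 0.20×25 = 34.4700
Strategy 2: R₀ = 0.57×0 + 0.42×7 + 0.22×53 + 0.11×42 = 19.2200
Highest R₀: strategy 1 with 34.4700.

34.47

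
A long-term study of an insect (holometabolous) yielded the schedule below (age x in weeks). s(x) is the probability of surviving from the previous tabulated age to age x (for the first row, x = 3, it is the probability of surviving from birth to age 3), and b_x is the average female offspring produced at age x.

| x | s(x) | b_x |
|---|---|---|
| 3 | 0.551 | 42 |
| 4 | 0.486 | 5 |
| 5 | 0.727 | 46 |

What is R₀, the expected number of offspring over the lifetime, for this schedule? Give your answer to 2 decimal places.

Survivorship from birth: l_x = s_3·s_4·…·s_x.
  l_3 = 0.55100
  l_4 = 0.26779
  l_5 = 0.19468
R₀ = Σ l_x b_x:
  age 3: 0.55100 × 42 = 23.1420
  age 4: 0.26779 × 5 = 1.3389
  age 5: 0.19468 × 46 = 8.9553
R₀ = 23.1420 + 1.3389 + 8.9553 = 33.4362

33.44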